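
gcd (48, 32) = 16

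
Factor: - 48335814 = -2^1*3^2*2685323^1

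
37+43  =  80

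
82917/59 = 1405 + 22/59= 1405.37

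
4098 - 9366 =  - 5268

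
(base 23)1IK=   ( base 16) 3c3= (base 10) 963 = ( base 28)16b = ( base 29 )146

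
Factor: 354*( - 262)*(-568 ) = 52680864 = 2^5*3^1*59^1*71^1 * 131^1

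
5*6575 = 32875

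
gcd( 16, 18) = 2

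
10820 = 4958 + 5862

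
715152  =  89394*8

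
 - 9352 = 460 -9812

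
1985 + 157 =2142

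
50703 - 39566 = 11137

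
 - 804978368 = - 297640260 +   -  507338108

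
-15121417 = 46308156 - 61429573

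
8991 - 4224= 4767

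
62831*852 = 53532012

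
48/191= 48/191= 0.25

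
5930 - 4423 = 1507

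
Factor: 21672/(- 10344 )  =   - 3^1*7^1*43^1*431^( - 1) = - 903/431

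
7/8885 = 7/8885 = 0.00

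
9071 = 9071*1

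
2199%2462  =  2199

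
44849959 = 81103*553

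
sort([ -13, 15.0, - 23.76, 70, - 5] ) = [ - 23.76, - 13, - 5 , 15.0,70] 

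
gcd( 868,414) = 2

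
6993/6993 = 1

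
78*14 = 1092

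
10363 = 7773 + 2590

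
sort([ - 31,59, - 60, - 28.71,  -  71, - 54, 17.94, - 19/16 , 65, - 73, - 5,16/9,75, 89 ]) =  [ - 73,  -  71, - 60,  -  54,- 31,-28.71,- 5, - 19/16,16/9, 17.94,59,65, 75, 89]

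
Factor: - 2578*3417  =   - 8809026 = - 2^1*3^1*17^1 * 67^1*1289^1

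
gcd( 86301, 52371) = 9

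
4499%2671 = 1828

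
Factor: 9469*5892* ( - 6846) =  - 2^3*3^2*7^1*17^1*163^1*491^1*557^1  =  - 381947568408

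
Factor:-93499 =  - 7^1*19^2 * 37^1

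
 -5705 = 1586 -7291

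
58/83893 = 58/83893= 0.00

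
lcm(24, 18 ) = 72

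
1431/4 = 1431/4 = 357.75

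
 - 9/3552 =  - 1 + 1181/1184  =  - 0.00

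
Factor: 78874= 2^1*113^1*349^1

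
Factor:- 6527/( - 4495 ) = 5^( - 1 )*29^(-1 )*31^(  -  1 ) *61^1 * 107^1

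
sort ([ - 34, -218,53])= [ - 218, - 34 , 53]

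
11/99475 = 11/99475 = 0.00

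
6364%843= 463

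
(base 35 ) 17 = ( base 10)42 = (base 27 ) 1f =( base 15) 2c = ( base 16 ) 2a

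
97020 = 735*132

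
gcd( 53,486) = 1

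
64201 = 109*589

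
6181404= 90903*68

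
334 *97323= 32505882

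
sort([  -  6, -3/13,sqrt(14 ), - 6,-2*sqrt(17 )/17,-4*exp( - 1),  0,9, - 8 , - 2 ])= [-8, -6, - 6,-2 ,  -  4*exp( - 1) , - 2 * sqrt(17 )/17,-3/13,0,sqrt ( 14 ), 9 ] 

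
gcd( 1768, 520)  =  104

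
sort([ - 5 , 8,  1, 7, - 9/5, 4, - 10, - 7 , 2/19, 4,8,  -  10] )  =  [ - 10, - 10,-7, - 5  , - 9/5, 2/19, 1,  4, 4,7,8,8]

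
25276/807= 25276/807 = 31.32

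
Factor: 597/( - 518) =-2^( - 1)*3^1*7^(-1) *37^(  -  1)*199^1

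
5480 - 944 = 4536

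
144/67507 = 144/67507 =0.00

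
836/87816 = 209/21954 = 0.01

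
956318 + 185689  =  1142007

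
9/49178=9/49178  =  0.00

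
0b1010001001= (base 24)131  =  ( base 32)K9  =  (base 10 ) 649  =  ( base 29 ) mb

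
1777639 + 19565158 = 21342797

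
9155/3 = 9155/3= 3051.67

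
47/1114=47/1114= 0.04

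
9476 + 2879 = 12355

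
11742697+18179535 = 29922232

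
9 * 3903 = 35127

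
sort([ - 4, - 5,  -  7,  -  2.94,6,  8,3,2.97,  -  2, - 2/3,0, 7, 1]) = [ - 7,  -  5, - 4, - 2.94,  -  2, - 2/3,  0,1,2.97, 3,6,  7,8] 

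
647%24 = 23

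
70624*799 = 56428576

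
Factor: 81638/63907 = 2^1*40819^1 * 63907^( - 1 ) 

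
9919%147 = 70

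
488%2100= 488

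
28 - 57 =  - 29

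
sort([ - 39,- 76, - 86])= [ - 86, - 76, - 39]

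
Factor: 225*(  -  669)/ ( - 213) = 50175/71 = 3^2*5^2*71^( - 1) * 223^1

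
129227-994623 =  - 865396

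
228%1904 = 228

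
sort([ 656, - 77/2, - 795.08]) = [ - 795.08, - 77/2, 656] 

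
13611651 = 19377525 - 5765874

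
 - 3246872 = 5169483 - 8416355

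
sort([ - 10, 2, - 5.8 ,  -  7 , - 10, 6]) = [ - 10, - 10, - 7 , - 5.8,  2, 6]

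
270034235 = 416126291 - 146092056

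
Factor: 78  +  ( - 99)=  - 21= - 3^1*7^1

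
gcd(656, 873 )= 1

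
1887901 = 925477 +962424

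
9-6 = 3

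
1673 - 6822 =-5149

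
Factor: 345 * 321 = 3^2 * 5^1*23^1*107^1 = 110745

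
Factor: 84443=84443^1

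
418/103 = 418/103= 4.06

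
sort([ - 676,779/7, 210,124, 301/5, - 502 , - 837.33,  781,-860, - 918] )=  [ - 918 ,-860 , - 837.33, - 676, - 502,301/5,779/7 , 124, 210, 781 ] 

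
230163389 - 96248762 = 133914627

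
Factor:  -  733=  - 733^1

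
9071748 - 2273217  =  6798531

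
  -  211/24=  - 9 + 5/24 = - 8.79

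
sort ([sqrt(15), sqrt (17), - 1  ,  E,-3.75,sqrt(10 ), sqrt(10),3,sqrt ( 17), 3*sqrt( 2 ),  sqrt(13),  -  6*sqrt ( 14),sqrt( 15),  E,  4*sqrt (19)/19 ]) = [- 6*sqrt(14), - 3.75,  -  1, 4 * sqrt (19 ) /19, E,E,3,  sqrt(10),  sqrt ( 10) , sqrt(13), sqrt( 15),sqrt (15),sqrt( 17 ),sqrt(17),  3*sqrt (2 )]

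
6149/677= 9 + 56/677 =9.08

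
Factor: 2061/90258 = 2^(-1 )*3^1*7^ ( - 2 )*229^1*307^ ( - 1)=687/30086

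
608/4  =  152  =  152.00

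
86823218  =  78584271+8238947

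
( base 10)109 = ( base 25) 49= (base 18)61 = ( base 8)155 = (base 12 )91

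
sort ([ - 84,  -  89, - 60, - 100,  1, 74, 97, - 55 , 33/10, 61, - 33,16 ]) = [ - 100, - 89, - 84,-60, - 55, - 33,  1, 33/10,16,61,74, 97] 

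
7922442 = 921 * 8602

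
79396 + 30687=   110083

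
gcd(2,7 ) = 1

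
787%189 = 31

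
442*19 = 8398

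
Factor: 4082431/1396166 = 2^( - 1 ) *17^1 * 23^1* 53^1*197^1 *698083^( - 1 )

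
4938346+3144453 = 8082799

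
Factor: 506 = 2^1*11^1*23^1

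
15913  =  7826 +8087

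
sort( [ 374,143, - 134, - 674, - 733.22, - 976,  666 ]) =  [ - 976, - 733.22, -674, - 134,143, 374, 666]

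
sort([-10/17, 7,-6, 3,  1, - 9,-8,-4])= [ - 9 , - 8,-6,  -  4, - 10/17,1, 3,7 ]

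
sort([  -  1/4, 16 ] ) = [  -  1/4,16]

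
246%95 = 56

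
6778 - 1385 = 5393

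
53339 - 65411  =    -  12072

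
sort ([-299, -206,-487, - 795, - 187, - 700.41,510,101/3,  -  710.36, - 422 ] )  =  [ - 795, - 710.36, - 700.41, - 487, - 422, - 299,-206, - 187,101/3,510]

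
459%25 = 9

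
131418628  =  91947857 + 39470771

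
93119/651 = 93119/651=143.04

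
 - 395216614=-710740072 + 315523458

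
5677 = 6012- 335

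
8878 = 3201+5677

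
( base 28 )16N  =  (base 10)975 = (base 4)33033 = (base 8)1717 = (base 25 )1e0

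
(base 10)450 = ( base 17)198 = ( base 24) II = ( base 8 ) 702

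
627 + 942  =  1569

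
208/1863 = 208/1863=0.11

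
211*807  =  170277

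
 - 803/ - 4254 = 803/4254=0.19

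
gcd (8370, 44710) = 10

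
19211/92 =19211/92= 208.82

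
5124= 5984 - 860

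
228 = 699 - 471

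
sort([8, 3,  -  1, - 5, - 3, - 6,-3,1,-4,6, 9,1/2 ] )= [-6,-5 , - 4,-3, - 3, - 1, 1/2 , 1, 3, 6, 8, 9 ] 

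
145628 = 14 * 10402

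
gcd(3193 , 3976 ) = 1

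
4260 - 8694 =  - 4434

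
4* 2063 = 8252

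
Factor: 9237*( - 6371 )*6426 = -2^1* 3^4*7^1*17^1*23^1*277^1 * 3079^1 =- 378163204902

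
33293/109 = 305 + 48/109= 305.44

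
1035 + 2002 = 3037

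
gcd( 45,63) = 9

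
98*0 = 0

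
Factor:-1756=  - 2^2*439^1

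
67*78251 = 5242817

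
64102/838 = 76+ 207/419 = 76.49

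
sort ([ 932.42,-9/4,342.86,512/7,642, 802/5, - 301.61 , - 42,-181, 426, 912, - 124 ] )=[  -  301.61,-181,  -  124,- 42,- 9/4,512/7,802/5,342.86,426, 642,912, 932.42]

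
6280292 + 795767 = 7076059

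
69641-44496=25145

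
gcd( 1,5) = 1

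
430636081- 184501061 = 246135020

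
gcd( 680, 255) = 85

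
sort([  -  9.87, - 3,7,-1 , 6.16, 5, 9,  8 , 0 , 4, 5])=[-9.87,-3, - 1, 0,4, 5, 5, 6.16, 7 , 8,9]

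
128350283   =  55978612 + 72371671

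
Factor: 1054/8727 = 2^1 * 3^( - 1 )*17^1*31^1*2909^(  -  1) 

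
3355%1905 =1450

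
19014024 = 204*93206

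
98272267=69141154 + 29131113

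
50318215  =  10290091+40028124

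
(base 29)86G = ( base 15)20B3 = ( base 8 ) 15406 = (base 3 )100111020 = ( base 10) 6918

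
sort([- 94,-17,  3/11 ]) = [ -94, - 17 , 3/11]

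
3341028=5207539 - 1866511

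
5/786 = 5/786 = 0.01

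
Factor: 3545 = 5^1  *  709^1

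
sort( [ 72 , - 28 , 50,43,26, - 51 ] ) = [ - 51, - 28,26,  43,  50 , 72 ]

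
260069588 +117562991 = 377632579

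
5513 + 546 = 6059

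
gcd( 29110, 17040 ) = 710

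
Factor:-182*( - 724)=2^3 * 7^1*13^1*181^1 = 131768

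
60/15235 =12/3047=0.00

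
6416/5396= 1604/1349= 1.19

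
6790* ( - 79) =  - 536410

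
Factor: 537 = 3^1*179^1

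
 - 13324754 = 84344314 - 97669068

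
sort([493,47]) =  [47,493] 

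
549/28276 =549/28276 = 0.02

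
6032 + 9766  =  15798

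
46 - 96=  - 50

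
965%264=173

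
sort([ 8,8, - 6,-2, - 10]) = [-10, - 6, - 2,8,8 ]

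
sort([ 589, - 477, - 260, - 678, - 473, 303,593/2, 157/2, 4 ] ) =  [ - 678,-477,- 473,- 260, 4 , 157/2, 593/2,  303, 589 ]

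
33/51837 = 11/17279 = 0.00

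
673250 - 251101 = 422149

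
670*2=1340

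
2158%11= 2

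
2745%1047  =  651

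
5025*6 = 30150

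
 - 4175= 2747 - 6922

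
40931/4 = 40931/4 = 10232.75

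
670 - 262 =408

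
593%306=287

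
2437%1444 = 993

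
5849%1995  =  1859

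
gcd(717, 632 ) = 1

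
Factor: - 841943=  -  227^1*3709^1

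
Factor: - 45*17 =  - 3^2*5^1*17^1= - 765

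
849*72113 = 61223937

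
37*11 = 407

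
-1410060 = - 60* 23501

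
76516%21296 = 12628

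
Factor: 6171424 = 2^5*7^1*27551^1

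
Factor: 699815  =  5^1*  67^1*2089^1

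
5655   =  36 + 5619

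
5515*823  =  4538845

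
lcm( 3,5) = 15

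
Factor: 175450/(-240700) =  - 2^ ( - 1) * 11^2*83^( - 1 ) = - 121/166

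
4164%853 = 752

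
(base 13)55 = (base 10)70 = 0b1000110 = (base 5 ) 240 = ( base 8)106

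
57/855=1/15 = 0.07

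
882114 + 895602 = 1777716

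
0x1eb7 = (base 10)7863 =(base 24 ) DFF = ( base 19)12EG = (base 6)100223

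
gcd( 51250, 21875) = 625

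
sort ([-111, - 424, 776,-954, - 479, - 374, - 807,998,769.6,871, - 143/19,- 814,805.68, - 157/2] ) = [ - 954, - 814, - 807, - 479, - 424,-374, - 111, - 157/2, - 143/19,769.6, 776, 805.68 , 871 , 998] 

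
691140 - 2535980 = -1844840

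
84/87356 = 21/21839 = 0.00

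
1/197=1/197 = 0.01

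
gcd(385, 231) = 77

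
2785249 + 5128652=7913901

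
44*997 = 43868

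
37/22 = 1 +15/22 = 1.68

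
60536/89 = 680+ 16/89 = 680.18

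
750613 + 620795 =1371408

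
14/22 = 7/11=0.64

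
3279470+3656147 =6935617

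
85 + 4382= 4467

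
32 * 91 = 2912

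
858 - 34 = 824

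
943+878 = 1821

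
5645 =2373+3272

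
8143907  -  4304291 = 3839616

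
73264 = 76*964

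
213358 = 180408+32950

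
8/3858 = 4/1929 = 0.00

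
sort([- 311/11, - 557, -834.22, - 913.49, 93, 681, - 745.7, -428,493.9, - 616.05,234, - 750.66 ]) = [ - 913.49, - 834.22, - 750.66, - 745.7, - 616.05, - 557, - 428, - 311/11, 93,  234, 493.9, 681]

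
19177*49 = 939673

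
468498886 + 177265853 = 645764739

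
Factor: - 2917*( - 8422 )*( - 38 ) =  - 933545012 = - 2^2*19^1*2917^1*4211^1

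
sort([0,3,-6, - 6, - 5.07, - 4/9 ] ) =[  -  6, - 6,-5.07,-4/9, 0,3]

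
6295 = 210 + 6085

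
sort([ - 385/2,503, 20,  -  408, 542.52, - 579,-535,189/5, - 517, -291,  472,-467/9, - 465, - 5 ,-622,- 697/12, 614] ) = [  -  622, - 579,-535, - 517, - 465, - 408 , - 291,  -  385/2,- 697/12,-467/9, - 5,20,189/5, 472, 503, 542.52,614 ]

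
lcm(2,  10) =10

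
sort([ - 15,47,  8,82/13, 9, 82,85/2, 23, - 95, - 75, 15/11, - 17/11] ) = [ - 95, - 75,-15, - 17/11, 15/11 , 82/13, 8,9,  23, 85/2, 47, 82]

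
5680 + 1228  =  6908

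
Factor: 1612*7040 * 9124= 103543531520 = 2^11*5^1*11^1*13^1*31^1*2281^1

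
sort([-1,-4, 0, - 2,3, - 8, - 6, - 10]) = [-10, - 8, - 6 , -4,-2 ,- 1, 0,3]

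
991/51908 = 991/51908=0.02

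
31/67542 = 31/67542 = 0.00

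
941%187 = 6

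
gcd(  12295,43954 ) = 1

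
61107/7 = 8729 + 4/7 = 8729.57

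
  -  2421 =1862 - 4283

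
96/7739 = 96/7739 = 0.01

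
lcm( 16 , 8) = 16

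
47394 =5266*9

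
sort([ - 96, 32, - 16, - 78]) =[-96, -78, - 16,32] 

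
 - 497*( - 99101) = 49253197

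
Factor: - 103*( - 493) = 17^1 * 29^1 * 103^1 = 50779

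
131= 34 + 97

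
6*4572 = 27432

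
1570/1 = 1570= 1570.00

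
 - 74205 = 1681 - 75886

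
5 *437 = 2185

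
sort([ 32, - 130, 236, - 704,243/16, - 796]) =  [ - 796, - 704, - 130, 243/16, 32, 236]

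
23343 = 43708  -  20365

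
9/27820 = 9/27820 =0.00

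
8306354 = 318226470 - 309920116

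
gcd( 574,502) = 2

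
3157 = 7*451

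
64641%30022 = 4597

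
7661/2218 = 7661/2218 = 3.45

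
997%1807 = 997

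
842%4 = 2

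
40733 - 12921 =27812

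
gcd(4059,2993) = 41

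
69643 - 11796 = 57847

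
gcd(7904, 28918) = 38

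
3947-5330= -1383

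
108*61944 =6689952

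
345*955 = 329475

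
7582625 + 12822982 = 20405607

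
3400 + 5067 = 8467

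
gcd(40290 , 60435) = 20145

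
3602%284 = 194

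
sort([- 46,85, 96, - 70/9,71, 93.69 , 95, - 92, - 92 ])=[ - 92,- 92 ,-46, - 70/9, 71,85, 93.69, 95 , 96 ] 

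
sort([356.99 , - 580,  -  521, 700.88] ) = [  -  580, - 521,356.99, 700.88] 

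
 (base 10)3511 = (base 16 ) db7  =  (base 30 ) 3R1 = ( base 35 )2UB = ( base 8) 6667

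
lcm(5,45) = 45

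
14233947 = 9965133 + 4268814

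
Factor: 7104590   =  2^1*5^1*710459^1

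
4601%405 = 146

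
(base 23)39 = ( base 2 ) 1001110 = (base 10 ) 78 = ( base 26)30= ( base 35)28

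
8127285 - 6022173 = 2105112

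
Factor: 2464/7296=77/228 = 2^( - 2 ) *3^( - 1 ) * 7^1 *11^1 * 19^( - 1 ) 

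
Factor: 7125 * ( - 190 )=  - 1353750 = -2^1*  3^1*5^4*19^2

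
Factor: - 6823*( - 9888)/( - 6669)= - 2^5 * 3^( - 2 )*  13^ ( - 1)*19^(-1)*103^1*6823^1 = - 22488608/2223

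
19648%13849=5799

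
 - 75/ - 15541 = 75/15541 =0.00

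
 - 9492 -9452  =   - 18944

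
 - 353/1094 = -1+741/1094 = - 0.32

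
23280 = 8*2910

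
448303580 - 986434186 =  - 538130606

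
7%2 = 1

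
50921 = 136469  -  85548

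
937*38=35606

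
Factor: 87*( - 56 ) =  - 2^3*3^1*7^1*29^1 = - 4872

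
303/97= 303/97= 3.12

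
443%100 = 43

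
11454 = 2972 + 8482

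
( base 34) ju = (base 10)676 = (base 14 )364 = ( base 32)L4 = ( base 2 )1010100100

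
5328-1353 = 3975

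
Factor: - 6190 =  - 2^1*5^1 * 619^1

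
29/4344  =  29/4344 = 0.01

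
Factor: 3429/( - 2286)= - 2^(  -  1 ) * 3^1 =-3/2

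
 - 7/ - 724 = 7/724  =  0.01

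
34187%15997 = 2193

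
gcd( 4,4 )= 4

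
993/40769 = 993/40769 = 0.02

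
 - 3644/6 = - 608 + 2/3= - 607.33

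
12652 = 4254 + 8398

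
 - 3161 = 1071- 4232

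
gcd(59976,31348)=68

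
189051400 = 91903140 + 97148260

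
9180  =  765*12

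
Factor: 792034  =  2^1*19^2*1097^1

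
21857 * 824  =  18010168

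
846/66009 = 282/22003 = 0.01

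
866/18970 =433/9485 = 0.05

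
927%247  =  186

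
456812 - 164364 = 292448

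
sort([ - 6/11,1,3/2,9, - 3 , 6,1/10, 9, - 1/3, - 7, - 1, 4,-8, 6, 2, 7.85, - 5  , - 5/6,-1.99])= [ - 8, - 7,-5,-3, - 1.99,-1,-5/6, - 6/11 ,-1/3, 1/10,1, 3/2, 2,  4 , 6, 6,7.85,9,9 ] 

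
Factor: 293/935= 5^(-1 )*11^( - 1 ) * 17^(-1)*293^1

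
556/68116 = 139/17029 = 0.01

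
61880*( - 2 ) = -123760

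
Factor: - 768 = -2^8*3^1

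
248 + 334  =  582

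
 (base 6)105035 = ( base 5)241004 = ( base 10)8879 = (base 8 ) 21257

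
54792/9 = 6088 = 6088.00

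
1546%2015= 1546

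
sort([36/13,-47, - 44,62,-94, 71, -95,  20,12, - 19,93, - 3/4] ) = [ - 95, - 94, - 47, - 44, - 19, - 3/4,36/13, 12,20,62, 71, 93 ]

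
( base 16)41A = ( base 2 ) 10000011010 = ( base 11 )875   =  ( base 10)1050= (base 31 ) 12R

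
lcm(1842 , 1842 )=1842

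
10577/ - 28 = -378 +1/4=- 377.75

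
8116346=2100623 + 6015723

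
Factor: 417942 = 2^1*3^2*7^1*31^1 * 107^1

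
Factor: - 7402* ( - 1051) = 2^1*1051^1*3701^1 = 7779502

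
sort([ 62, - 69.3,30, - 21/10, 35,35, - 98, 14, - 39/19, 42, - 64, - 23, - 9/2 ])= [-98, - 69.3, - 64 , - 23, - 9/2, - 21/10, - 39/19,14,30, 35,35,42, 62]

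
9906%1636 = 90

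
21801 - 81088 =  - 59287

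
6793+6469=13262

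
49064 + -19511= 29553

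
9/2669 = 9/2669= 0.00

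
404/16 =101/4 = 25.25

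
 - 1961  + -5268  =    -  7229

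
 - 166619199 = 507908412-674527611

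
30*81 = 2430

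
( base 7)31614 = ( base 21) hgi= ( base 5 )222401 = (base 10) 7851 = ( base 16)1EAB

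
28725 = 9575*3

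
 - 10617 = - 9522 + -1095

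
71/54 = 71/54 = 1.31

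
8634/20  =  431+7/10= 431.70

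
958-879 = 79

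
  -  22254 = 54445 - 76699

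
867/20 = 43  +  7/20 = 43.35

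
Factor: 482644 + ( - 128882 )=2^1*79^1*2239^1 = 353762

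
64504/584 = 110 + 33/73 =110.45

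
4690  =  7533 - 2843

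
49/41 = 1  +  8/41  =  1.20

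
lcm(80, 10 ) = 80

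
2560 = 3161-601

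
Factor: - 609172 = -2^2*152293^1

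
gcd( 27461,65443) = 7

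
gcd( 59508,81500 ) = 4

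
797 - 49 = 748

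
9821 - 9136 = 685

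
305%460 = 305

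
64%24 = 16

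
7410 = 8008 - 598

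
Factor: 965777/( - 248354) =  - 2^(-1)*23^( - 1)*5399^ ( - 1 )*965777^1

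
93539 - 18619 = 74920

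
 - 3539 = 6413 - 9952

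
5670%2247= 1176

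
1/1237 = 1/1237 = 0.00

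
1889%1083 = 806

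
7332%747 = 609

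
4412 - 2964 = 1448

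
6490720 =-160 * (-40567 )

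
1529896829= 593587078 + 936309751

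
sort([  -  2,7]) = [ - 2,7]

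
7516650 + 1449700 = 8966350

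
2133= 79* 27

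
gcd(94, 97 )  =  1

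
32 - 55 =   -  23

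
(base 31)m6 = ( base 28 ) og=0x2B0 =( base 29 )NL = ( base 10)688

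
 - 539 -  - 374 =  - 165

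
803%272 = 259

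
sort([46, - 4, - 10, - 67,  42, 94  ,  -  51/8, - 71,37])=[ - 71,- 67, - 10,  -  51/8, - 4, 37,  42,46,94 ]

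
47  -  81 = - 34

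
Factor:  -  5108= - 2^2 *1277^1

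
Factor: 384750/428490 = 5^2*19^1*23^(-2) =475/529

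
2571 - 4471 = - 1900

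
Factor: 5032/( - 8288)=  - 2^( - 2 )*7^( - 1 )*17^1  =  - 17/28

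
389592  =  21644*18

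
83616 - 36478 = 47138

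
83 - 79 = 4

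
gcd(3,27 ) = 3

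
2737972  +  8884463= 11622435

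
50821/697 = 72 + 637/697 = 72.91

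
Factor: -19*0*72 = 0^1  =  0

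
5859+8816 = 14675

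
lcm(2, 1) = 2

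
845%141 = 140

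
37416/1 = 37416 = 37416.00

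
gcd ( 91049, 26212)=1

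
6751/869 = 7 + 668/869 = 7.77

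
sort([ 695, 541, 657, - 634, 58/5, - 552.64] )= [ - 634, - 552.64, 58/5, 541, 657,695 ]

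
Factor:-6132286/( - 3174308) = 2^(-1 ) * 17^(-1 )*421^1 * 7283^1*46681^(  -  1) = 3066143/1587154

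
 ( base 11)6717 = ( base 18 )195D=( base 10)8851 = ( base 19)159G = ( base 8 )21223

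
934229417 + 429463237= 1363692654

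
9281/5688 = 1 + 3593/5688 = 1.63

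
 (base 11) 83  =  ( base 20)4B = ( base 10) 91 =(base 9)111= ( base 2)1011011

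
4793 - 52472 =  - 47679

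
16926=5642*3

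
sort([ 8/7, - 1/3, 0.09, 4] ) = [ - 1/3, 0.09, 8/7 , 4 ]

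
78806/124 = 39403/62 = 635.53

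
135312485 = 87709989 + 47602496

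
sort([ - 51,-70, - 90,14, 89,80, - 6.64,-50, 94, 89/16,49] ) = [ - 90, - 70,-51,-50 ,-6.64,89/16, 14,49,80,89,94] 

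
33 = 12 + 21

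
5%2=1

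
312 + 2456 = 2768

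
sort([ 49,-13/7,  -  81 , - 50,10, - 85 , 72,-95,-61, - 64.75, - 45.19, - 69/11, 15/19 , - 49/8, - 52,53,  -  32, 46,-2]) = [ - 95, - 85, - 81, - 64.75,-61,- 52, - 50, - 45.19, - 32,- 69/11 , - 49/8, - 2 , - 13/7,15/19,10,  46, 49, 53,72]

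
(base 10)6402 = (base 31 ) 6KG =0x1902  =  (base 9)8703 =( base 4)1210002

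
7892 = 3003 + 4889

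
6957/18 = 386 + 1/2 = 386.50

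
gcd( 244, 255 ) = 1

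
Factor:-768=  - 2^8*3^1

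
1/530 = 1/530 = 0.00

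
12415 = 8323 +4092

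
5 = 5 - 0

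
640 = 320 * 2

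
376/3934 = 188/1967 = 0.10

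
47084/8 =11771/2 = 5885.50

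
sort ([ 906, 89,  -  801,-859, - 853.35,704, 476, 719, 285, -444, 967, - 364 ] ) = [ - 859, - 853.35, - 801,-444, - 364 , 89,285, 476 , 704, 719,906,  967 ]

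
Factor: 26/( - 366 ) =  - 13/183 = - 3^ ( -1)*13^1 * 61^( - 1 ) 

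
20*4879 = 97580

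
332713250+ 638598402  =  971311652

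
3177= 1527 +1650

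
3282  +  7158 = 10440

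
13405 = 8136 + 5269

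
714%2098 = 714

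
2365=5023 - 2658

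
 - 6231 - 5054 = -11285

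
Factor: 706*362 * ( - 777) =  - 2^2*3^1*7^1*37^1*181^1*353^1 =-  198579444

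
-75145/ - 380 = 197+3/4 = 197.75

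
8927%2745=692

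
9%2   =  1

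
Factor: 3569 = 43^1*83^1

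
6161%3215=2946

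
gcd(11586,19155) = 3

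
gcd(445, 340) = 5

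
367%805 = 367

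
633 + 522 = 1155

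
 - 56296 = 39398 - 95694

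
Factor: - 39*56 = - 2184 = -2^3 * 3^1*7^1*13^1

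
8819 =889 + 7930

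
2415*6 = 14490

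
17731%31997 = 17731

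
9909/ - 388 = - 9909/388=- 25.54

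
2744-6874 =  - 4130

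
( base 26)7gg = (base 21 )BEJ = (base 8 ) 12054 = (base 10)5164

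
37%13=11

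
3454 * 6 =20724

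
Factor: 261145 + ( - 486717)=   -  225572  =  - 2^2 * 56393^1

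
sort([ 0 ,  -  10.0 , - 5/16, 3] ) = [ - 10.0, - 5/16, 0,3] 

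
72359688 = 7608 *9511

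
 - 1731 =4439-6170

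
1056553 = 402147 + 654406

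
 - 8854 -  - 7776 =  - 1078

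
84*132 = 11088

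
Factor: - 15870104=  - 2^3*1983763^1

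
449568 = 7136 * 63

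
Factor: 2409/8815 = 3^1*5^( - 1)*11^1*41^( - 1 ) * 43^( - 1)*73^1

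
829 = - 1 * ( - 829)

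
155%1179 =155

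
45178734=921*49054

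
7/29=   7/29 =0.24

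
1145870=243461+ 902409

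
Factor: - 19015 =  - 5^1 * 3803^1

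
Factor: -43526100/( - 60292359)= 14508700/20097453 = 2^2*3^ ( - 1)*5^2*29^1 * 5003^1*6699151^( - 1)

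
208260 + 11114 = 219374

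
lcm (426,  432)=30672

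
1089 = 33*33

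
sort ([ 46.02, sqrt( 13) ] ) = [sqrt(13),46.02] 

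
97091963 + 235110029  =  332201992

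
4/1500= 1/375 = 0.00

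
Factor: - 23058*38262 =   -  2^2*3^4 * 7^2 *61^1*  911^1  =  - 882245196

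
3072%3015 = 57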